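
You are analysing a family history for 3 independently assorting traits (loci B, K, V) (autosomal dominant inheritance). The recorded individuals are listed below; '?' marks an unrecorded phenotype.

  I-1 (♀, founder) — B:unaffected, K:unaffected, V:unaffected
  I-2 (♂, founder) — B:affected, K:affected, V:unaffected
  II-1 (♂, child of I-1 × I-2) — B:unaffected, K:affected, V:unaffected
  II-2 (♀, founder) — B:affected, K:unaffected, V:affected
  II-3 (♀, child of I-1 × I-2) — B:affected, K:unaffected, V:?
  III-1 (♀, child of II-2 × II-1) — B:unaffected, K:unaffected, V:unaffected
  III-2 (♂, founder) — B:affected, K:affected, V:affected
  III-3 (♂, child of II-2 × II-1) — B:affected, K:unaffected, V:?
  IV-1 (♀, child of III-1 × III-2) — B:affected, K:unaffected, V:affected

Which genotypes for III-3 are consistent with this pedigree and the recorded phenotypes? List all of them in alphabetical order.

B/I-1 un ·: bb
B/I-2 aff ·: Bb
B/II-1 un I-1×I-2: bb
B/II-2 aff ·: Bb
B/II-3 aff I-1×I-2: Bb
B/III-1 un II-2×II-1: bb
B/III-2 aff ·: Bb|BB
B/III-3 aff II-2×II-1: Bb
B/IV-1 aff III-1×III-2: Bb
⇒ B over [I-1,I-2,II-1,II-2,II-3,III-1,III-2,III-3,IV-1]: 2 consistent
K/I-1 un ·: kk
K/I-2 aff ·: Kk
K/II-1 aff I-1×I-2: Kk
K/II-2 un ·: kk
K/II-3 un I-1×I-2: kk
K/III-1 un II-2×II-1: kk
K/III-2 aff ·: Kk
K/III-3 un II-2×II-1: kk
K/IV-1 un III-1×III-2: kk
⇒ K over [I-1,I-2,II-1,II-2,II-3,III-1,III-2,III-3,IV-1]: 1 consistent
V/I-1 un ·: vv
V/I-2 un ·: vv
V/II-1 un I-1×I-2: vv
V/II-2 aff ·: Vv
V/II-3 ? I-1×I-2: vv
V/III-1 un II-2×II-1: vv
V/III-2 aff ·: Vv|VV
V/III-3 ? II-2×II-1: vv|Vv
V/IV-1 aff III-1×III-2: Vv
⇒ V over [I-1,I-2,II-1,II-2,II-3,III-1,III-2,III-3,IV-1]: 4 consistent

III-3 ∈ {Bb kk Vv, Bb kk vv}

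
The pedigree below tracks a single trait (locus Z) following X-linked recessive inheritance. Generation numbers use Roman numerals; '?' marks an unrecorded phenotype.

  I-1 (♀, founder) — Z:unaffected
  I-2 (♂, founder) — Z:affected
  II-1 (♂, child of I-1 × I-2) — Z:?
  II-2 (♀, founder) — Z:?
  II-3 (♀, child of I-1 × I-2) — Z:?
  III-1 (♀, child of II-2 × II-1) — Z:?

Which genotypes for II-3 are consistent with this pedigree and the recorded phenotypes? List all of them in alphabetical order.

Z/I-1 un ·: X^ZX^Z|X^ZX^z
Z/I-2 aff ·: X^zY
Z/II-1 ? I-1×I-2: X^ZY|X^zY
Z/II-2 ? ·: X^ZX^Z|X^ZX^z|X^zX^z
Z/II-3 ? I-1×I-2: X^ZX^z|X^zX^z
Z/III-1 ? II-2×II-1: X^ZX^Z|X^ZX^z|X^zX^z
⇒ Z over [I-1,I-2,II-1,II-2,II-3,III-1]: 20 consistent

II-3 ∈ {X^ZX^z, X^zX^z}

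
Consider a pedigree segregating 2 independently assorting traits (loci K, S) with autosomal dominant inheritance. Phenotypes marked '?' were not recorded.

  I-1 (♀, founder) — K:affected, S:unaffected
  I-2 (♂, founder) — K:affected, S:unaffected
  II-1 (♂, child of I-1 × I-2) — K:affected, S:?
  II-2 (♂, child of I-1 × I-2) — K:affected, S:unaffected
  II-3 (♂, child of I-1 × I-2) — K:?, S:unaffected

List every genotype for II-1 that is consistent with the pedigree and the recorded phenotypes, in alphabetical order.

II-1 ∈ {KK ss, Kk ss}

K/I-1 aff ·: Kk|KK
K/I-2 aff ·: Kk|KK
K/II-1 aff I-1×I-2: Kk|KK
K/II-2 aff I-1×I-2: Kk|KK
K/II-3 ? I-1×I-2: kk|Kk|KK
⇒ K over [I-1,I-2,II-1,II-2,II-3]: 29 consistent
S/I-1 un ·: ss
S/I-2 un ·: ss
S/II-1 ? I-1×I-2: ss
S/II-2 un I-1×I-2: ss
S/II-3 un I-1×I-2: ss
⇒ S over [I-1,I-2,II-1,II-2,II-3]: 1 consistent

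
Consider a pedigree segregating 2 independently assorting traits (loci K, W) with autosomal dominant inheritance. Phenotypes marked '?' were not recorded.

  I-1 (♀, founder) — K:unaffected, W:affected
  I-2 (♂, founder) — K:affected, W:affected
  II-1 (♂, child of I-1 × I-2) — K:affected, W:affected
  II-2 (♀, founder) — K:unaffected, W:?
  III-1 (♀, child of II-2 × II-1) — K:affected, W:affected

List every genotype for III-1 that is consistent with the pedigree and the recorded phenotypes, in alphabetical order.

III-1 ∈ {Kk WW, Kk Ww}

K/I-1 un ·: kk
K/I-2 aff ·: Kk|KK
K/II-1 aff I-1×I-2: Kk
K/II-2 un ·: kk
K/III-1 aff II-2×II-1: Kk
⇒ K over [I-1,I-2,II-1,II-2,III-1]: 2 consistent
W/I-1 aff ·: Ww|WW
W/I-2 aff ·: Ww|WW
W/II-1 aff I-1×I-2: Ww|WW
W/II-2 ? ·: ww|Ww|WW
W/III-1 aff II-2×II-1: Ww|WW
⇒ W over [I-1,I-2,II-1,II-2,III-1]: 31 consistent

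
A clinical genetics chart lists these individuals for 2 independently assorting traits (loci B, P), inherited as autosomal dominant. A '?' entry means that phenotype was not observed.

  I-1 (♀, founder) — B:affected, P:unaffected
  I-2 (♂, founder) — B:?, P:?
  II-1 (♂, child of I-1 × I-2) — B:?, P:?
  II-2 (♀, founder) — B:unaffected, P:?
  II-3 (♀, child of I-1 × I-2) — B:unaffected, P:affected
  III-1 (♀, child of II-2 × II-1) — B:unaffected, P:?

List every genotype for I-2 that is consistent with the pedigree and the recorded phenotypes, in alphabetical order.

I-2 ∈ {Bb PP, Bb Pp, bb PP, bb Pp}

B/I-1 aff ·: Bb
B/I-2 ? ·: bb|Bb
B/II-1 ? I-1×I-2: bb|Bb
B/II-2 un ·: bb
B/II-3 un I-1×I-2: bb
B/III-1 un II-2×II-1: bb
⇒ B over [I-1,I-2,II-1,II-2,II-3,III-1]: 4 consistent
P/I-1 un ·: pp
P/I-2 ? ·: Pp|PP
P/II-1 ? I-1×I-2: pp|Pp
P/II-2 ? ·: pp|Pp|PP
P/II-3 aff I-1×I-2: Pp
P/III-1 ? II-2×II-1: pp|Pp|PP
⇒ P over [I-1,I-2,II-1,II-2,II-3,III-1]: 18 consistent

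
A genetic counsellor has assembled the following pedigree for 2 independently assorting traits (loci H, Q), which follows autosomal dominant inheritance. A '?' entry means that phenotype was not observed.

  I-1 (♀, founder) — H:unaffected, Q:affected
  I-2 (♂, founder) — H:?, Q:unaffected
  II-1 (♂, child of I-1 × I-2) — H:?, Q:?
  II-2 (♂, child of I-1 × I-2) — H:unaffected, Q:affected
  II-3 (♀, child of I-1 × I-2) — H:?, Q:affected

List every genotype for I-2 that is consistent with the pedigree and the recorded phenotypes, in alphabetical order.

H/I-1 un ·: hh
H/I-2 ? ·: hh|Hh
H/II-1 ? I-1×I-2: hh|Hh
H/II-2 un I-1×I-2: hh
H/II-3 ? I-1×I-2: hh|Hh
⇒ H over [I-1,I-2,II-1,II-2,II-3]: 5 consistent
Q/I-1 aff ·: Qq|QQ
Q/I-2 un ·: qq
Q/II-1 ? I-1×I-2: qq|Qq
Q/II-2 aff I-1×I-2: Qq
Q/II-3 aff I-1×I-2: Qq
⇒ Q over [I-1,I-2,II-1,II-2,II-3]: 3 consistent

I-2 ∈ {Hh qq, hh qq}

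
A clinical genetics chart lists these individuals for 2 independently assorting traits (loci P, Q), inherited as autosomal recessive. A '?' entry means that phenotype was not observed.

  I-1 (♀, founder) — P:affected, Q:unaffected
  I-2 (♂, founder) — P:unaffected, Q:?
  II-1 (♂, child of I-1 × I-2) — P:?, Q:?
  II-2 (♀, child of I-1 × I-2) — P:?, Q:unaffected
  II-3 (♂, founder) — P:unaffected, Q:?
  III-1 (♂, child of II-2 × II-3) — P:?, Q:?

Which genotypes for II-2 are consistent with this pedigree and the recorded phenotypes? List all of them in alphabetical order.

II-2 ∈ {Pp QQ, Pp Qq, pp QQ, pp Qq}

P/I-1 aff ·: pp
P/I-2 un ·: PP|Pp
P/II-1 ? I-1×I-2: Pp|pp
P/II-2 ? I-1×I-2: Pp|pp
P/II-3 un ·: PP|Pp
P/III-1 ? II-2×II-3: PP|Pp|pp
⇒ P over [I-1,I-2,II-1,II-2,II-3,III-1]: 21 consistent
Q/I-1 un ·: QQ|Qq
Q/I-2 ? ·: QQ|Qq|qq
Q/II-1 ? I-1×I-2: QQ|Qq|qq
Q/II-2 un I-1×I-2: QQ|Qq
Q/II-3 ? ·: QQ|Qq|qq
Q/III-1 ? II-2×II-3: QQ|Qq|qq
⇒ Q over [I-1,I-2,II-1,II-2,II-3,III-1]: 102 consistent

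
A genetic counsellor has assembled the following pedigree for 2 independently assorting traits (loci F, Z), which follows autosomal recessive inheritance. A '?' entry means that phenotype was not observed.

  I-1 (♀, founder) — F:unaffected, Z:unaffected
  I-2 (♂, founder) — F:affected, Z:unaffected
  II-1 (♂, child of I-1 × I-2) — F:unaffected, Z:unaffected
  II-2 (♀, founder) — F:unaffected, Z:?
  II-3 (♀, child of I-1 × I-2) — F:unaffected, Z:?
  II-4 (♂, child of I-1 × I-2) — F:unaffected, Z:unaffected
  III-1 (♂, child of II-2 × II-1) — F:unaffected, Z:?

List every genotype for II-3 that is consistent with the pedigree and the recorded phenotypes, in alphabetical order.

F/I-1 un ·: FF|Ff
F/I-2 aff ·: ff
F/II-1 un I-1×I-2: Ff
F/II-2 un ·: FF|Ff
F/II-3 un I-1×I-2: Ff
F/II-4 un I-1×I-2: Ff
F/III-1 un II-2×II-1: FF|Ff
⇒ F over [I-1,I-2,II-1,II-2,II-3,II-4,III-1]: 8 consistent
Z/I-1 un ·: ZZ|Zz
Z/I-2 un ·: ZZ|Zz
Z/II-1 un I-1×I-2: ZZ|Zz
Z/II-2 ? ·: ZZ|Zz|zz
Z/II-3 ? I-1×I-2: ZZ|Zz|zz
Z/II-4 un I-1×I-2: ZZ|Zz
Z/III-1 ? II-2×II-1: ZZ|Zz|zz
⇒ Z over [I-1,I-2,II-1,II-2,II-3,II-4,III-1]: 158 consistent

II-3 ∈ {Ff ZZ, Ff Zz, Ff zz}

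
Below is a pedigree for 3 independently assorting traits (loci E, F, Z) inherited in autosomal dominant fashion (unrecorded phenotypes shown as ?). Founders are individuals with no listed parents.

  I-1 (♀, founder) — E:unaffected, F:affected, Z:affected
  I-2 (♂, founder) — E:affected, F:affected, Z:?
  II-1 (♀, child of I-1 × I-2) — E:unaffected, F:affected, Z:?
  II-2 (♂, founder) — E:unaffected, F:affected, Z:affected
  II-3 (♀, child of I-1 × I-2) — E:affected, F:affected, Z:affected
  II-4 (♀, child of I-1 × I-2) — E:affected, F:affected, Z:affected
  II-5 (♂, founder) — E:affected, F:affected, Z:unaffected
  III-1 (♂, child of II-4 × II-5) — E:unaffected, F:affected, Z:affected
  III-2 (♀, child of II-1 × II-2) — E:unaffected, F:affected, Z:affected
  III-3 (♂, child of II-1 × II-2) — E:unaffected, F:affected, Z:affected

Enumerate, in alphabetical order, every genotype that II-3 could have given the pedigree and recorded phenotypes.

II-3 ∈ {Ee FF ZZ, Ee FF Zz, Ee Ff ZZ, Ee Ff Zz}

E/I-1 un ·: ee
E/I-2 aff ·: Ee
E/II-1 un I-1×I-2: ee
E/II-2 un ·: ee
E/II-3 aff I-1×I-2: Ee
E/II-4 aff I-1×I-2: Ee
E/II-5 aff ·: Ee
E/III-1 un II-4×II-5: ee
E/III-2 un II-1×II-2: ee
E/III-3 un II-1×II-2: ee
⇒ E over [I-1,I-2,II-1,II-2,II-3,II-4,II-5,III-1,III-2,III-3]: 1 consistent
F/I-1 aff ·: Ff|FF
F/I-2 aff ·: Ff|FF
F/II-1 aff I-1×I-2: Ff|FF
F/II-2 aff ·: Ff|FF
F/II-3 aff I-1×I-2: Ff|FF
F/II-4 aff I-1×I-2: Ff|FF
F/II-5 aff ·: Ff|FF
F/III-1 aff II-4×II-5: Ff|FF
F/III-2 aff II-1×II-2: Ff|FF
F/III-3 aff II-1×II-2: Ff|FF
⇒ F over [I-1,I-2,II-1,II-2,II-3,II-4,II-5,III-1,III-2,III-3]: 561 consistent
Z/I-1 aff ·: Zz|ZZ
Z/I-2 ? ·: zz|Zz|ZZ
Z/II-1 ? I-1×I-2: zz|Zz|ZZ
Z/II-2 aff ·: Zz|ZZ
Z/II-3 aff I-1×I-2: Zz|ZZ
Z/II-4 aff I-1×I-2: Zz|ZZ
Z/II-5 un ·: zz
Z/III-1 aff II-4×II-5: Zz
Z/III-2 aff II-1×II-2: Zz|ZZ
Z/III-3 aff II-1×II-2: Zz|ZZ
⇒ Z over [I-1,I-2,II-1,II-2,II-3,II-4,II-5,III-1,III-2,III-3]: 187 consistent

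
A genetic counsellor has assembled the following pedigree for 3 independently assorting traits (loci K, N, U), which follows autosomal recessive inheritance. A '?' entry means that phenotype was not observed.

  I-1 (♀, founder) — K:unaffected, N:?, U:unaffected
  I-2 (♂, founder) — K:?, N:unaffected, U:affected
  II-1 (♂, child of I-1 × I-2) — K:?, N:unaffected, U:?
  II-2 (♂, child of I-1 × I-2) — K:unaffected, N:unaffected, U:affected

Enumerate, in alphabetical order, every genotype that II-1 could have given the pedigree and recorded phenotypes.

K/I-1 un ·: KK|Kk
K/I-2 ? ·: KK|Kk|kk
K/II-1 ? I-1×I-2: KK|Kk|kk
K/II-2 un I-1×I-2: KK|Kk
⇒ K over [I-1,I-2,II-1,II-2]: 18 consistent
N/I-1 ? ·: NN|Nn|nn
N/I-2 un ·: NN|Nn
N/II-1 un I-1×I-2: NN|Nn
N/II-2 un I-1×I-2: NN|Nn
⇒ N over [I-1,I-2,II-1,II-2]: 15 consistent
U/I-1 un ·: Uu
U/I-2 aff ·: uu
U/II-1 ? I-1×I-2: Uu|uu
U/II-2 aff I-1×I-2: uu
⇒ U over [I-1,I-2,II-1,II-2]: 2 consistent

II-1 ∈ {KK NN Uu, KK NN uu, KK Nn Uu, KK Nn uu, Kk NN Uu, Kk NN uu, Kk Nn Uu, Kk Nn uu, kk NN Uu, kk NN uu, kk Nn Uu, kk Nn uu}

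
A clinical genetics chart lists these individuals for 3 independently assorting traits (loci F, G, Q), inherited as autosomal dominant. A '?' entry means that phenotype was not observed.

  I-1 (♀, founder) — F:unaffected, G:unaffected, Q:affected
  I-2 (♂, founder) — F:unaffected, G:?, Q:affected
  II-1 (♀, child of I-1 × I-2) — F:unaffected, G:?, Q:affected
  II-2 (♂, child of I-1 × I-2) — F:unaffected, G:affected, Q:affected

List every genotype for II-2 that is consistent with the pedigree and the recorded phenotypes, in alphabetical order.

F/I-1 un ·: ff
F/I-2 un ·: ff
F/II-1 un I-1×I-2: ff
F/II-2 un I-1×I-2: ff
⇒ F over [I-1,I-2,II-1,II-2]: 1 consistent
G/I-1 un ·: gg
G/I-2 ? ·: Gg|GG
G/II-1 ? I-1×I-2: gg|Gg
G/II-2 aff I-1×I-2: Gg
⇒ G over [I-1,I-2,II-1,II-2]: 3 consistent
Q/I-1 aff ·: Qq|QQ
Q/I-2 aff ·: Qq|QQ
Q/II-1 aff I-1×I-2: Qq|QQ
Q/II-2 aff I-1×I-2: Qq|QQ
⇒ Q over [I-1,I-2,II-1,II-2]: 13 consistent

II-2 ∈ {ff Gg QQ, ff Gg Qq}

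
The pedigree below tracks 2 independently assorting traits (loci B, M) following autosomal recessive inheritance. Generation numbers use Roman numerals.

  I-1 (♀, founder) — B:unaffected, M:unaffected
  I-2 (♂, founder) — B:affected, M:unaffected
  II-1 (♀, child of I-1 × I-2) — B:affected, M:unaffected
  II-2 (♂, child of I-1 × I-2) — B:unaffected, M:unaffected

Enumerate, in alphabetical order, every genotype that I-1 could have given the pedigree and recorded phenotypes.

B/I-1 un ·: Bb
B/I-2 aff ·: bb
B/II-1 aff I-1×I-2: bb
B/II-2 un I-1×I-2: Bb
⇒ B over [I-1,I-2,II-1,II-2]: 1 consistent
M/I-1 un ·: MM|Mm
M/I-2 un ·: MM|Mm
M/II-1 un I-1×I-2: MM|Mm
M/II-2 un I-1×I-2: MM|Mm
⇒ M over [I-1,I-2,II-1,II-2]: 13 consistent

I-1 ∈ {Bb MM, Bb Mm}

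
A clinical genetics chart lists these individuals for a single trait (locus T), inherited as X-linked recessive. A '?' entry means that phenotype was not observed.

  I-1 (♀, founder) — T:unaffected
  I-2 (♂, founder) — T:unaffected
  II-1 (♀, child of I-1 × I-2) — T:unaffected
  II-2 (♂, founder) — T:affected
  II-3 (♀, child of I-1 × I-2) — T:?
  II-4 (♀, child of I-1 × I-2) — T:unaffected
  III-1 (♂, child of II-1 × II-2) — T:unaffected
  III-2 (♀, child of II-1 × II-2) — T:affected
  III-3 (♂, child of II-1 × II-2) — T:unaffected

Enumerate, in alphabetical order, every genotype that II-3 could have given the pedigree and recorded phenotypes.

T/I-1 un ·: X^TX^t
T/I-2 un ·: X^TY
T/II-1 un I-1×I-2: X^TX^t
T/II-2 aff ·: X^tY
T/II-3 ? I-1×I-2: X^TX^T|X^TX^t
T/II-4 un I-1×I-2: X^TX^T|X^TX^t
T/III-1 un II-1×II-2: X^TY
T/III-2 aff II-1×II-2: X^tX^t
T/III-3 un II-1×II-2: X^TY
⇒ T over [I-1,I-2,II-1,II-2,II-3,II-4,III-1,III-2,III-3]: 4 consistent

II-3 ∈ {X^TX^T, X^TX^t}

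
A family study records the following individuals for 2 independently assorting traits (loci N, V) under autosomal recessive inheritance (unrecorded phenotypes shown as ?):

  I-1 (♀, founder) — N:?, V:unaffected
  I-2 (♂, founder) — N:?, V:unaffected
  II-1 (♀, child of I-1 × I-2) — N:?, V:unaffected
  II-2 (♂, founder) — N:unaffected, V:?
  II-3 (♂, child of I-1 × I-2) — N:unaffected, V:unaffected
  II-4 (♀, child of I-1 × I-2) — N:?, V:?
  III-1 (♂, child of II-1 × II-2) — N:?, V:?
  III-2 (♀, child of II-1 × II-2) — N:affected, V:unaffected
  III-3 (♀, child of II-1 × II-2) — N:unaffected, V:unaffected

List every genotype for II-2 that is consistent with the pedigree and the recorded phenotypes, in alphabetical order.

N/I-1 ? ·: NN|Nn|nn
N/I-2 ? ·: NN|Nn|nn
N/II-1 ? I-1×I-2: Nn|nn
N/II-2 un ·: Nn
N/II-3 un I-1×I-2: NN|Nn
N/II-4 ? I-1×I-2: NN|Nn|nn
N/III-1 ? II-1×II-2: NN|Nn|nn
N/III-2 aff II-1×II-2: nn
N/III-3 un II-1×II-2: NN|Nn
⇒ N over [I-1,I-2,II-1,II-2,II-3,II-4,III-1,III-2,III-3]: 140 consistent
V/I-1 un ·: VV|Vv
V/I-2 un ·: VV|Vv
V/II-1 un I-1×I-2: VV|Vv
V/II-2 ? ·: VV|Vv|vv
V/II-3 un I-1×I-2: VV|Vv
V/II-4 ? I-1×I-2: VV|Vv|vv
V/III-1 ? II-1×II-2: VV|Vv|vv
V/III-2 un II-1×II-2: VV|Vv
V/III-3 un II-1×II-2: VV|Vv
⇒ V over [I-1,I-2,II-1,II-2,II-3,II-4,III-1,III-2,III-3]: 458 consistent

II-2 ∈ {Nn VV, Nn Vv, Nn vv}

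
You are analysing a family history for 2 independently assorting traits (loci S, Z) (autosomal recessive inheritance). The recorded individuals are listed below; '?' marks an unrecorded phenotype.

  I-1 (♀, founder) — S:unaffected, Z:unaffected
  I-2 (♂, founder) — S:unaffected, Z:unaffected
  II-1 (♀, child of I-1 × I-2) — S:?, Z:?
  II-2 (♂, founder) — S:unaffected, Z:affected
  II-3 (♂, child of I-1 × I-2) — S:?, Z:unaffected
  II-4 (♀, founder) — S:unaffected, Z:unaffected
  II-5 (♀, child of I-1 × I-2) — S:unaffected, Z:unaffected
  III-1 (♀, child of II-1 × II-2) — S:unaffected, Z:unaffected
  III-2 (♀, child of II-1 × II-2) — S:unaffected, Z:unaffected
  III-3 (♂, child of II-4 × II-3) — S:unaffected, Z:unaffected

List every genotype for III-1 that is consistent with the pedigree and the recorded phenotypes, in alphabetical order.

S/I-1 un ·: SS|Ss
S/I-2 un ·: SS|Ss
S/II-1 ? I-1×I-2: SS|Ss|ss
S/II-2 un ·: SS|Ss
S/II-3 ? I-1×I-2: SS|Ss|ss
S/II-4 un ·: SS|Ss
S/II-5 un I-1×I-2: SS|Ss
S/III-1 un II-1×II-2: SS|Ss
S/III-2 un II-1×II-2: SS|Ss
S/III-3 un II-4×II-3: SS|Ss
⇒ S over [I-1,I-2,II-1,II-2,II-3,II-4,II-5,III-1,III-2,III-3]: 649 consistent
Z/I-1 un ·: ZZ|Zz
Z/I-2 un ·: ZZ|Zz
Z/II-1 ? I-1×I-2: ZZ|Zz
Z/II-2 aff ·: zz
Z/II-3 un I-1×I-2: ZZ|Zz
Z/II-4 un ·: ZZ|Zz
Z/II-5 un I-1×I-2: ZZ|Zz
Z/III-1 un II-1×II-2: Zz
Z/III-2 un II-1×II-2: Zz
Z/III-3 un II-4×II-3: ZZ|Zz
⇒ Z over [I-1,I-2,II-1,II-2,II-3,II-4,II-5,III-1,III-2,III-3]: 87 consistent

III-1 ∈ {SS Zz, Ss Zz}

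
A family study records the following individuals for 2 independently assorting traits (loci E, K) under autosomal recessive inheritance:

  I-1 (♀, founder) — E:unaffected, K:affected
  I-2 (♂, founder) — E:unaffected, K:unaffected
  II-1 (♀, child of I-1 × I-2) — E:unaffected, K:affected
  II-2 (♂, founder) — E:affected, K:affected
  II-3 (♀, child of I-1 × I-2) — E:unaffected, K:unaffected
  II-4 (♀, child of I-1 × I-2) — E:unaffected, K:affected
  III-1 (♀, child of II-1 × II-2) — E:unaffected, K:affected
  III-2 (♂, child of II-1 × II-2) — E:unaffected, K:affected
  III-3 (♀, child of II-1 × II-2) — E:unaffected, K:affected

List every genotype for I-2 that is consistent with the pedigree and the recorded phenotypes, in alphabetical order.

I-2 ∈ {EE Kk, Ee Kk}

E/I-1 un ·: EE|Ee
E/I-2 un ·: EE|Ee
E/II-1 un I-1×I-2: EE|Ee
E/II-2 aff ·: ee
E/II-3 un I-1×I-2: EE|Ee
E/II-4 un I-1×I-2: EE|Ee
E/III-1 un II-1×II-2: Ee
E/III-2 un II-1×II-2: Ee
E/III-3 un II-1×II-2: Ee
⇒ E over [I-1,I-2,II-1,II-2,II-3,II-4,III-1,III-2,III-3]: 25 consistent
K/I-1 aff ·: kk
K/I-2 un ·: Kk
K/II-1 aff I-1×I-2: kk
K/II-2 aff ·: kk
K/II-3 un I-1×I-2: Kk
K/II-4 aff I-1×I-2: kk
K/III-1 aff II-1×II-2: kk
K/III-2 aff II-1×II-2: kk
K/III-3 aff II-1×II-2: kk
⇒ K over [I-1,I-2,II-1,II-2,II-3,II-4,III-1,III-2,III-3]: 1 consistent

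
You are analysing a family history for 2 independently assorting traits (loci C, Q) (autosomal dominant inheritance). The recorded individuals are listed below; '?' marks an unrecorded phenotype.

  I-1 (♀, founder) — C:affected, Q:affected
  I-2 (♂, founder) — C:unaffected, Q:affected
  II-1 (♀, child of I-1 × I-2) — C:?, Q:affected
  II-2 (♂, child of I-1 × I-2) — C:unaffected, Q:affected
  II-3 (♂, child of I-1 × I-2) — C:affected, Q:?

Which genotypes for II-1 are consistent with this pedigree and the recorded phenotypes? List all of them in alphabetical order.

II-1 ∈ {Cc QQ, Cc Qq, cc QQ, cc Qq}

C/I-1 aff ·: Cc
C/I-2 un ·: cc
C/II-1 ? I-1×I-2: cc|Cc
C/II-2 un I-1×I-2: cc
C/II-3 aff I-1×I-2: Cc
⇒ C over [I-1,I-2,II-1,II-2,II-3]: 2 consistent
Q/I-1 aff ·: Qq|QQ
Q/I-2 aff ·: Qq|QQ
Q/II-1 aff I-1×I-2: Qq|QQ
Q/II-2 aff I-1×I-2: Qq|QQ
Q/II-3 ? I-1×I-2: qq|Qq|QQ
⇒ Q over [I-1,I-2,II-1,II-2,II-3]: 29 consistent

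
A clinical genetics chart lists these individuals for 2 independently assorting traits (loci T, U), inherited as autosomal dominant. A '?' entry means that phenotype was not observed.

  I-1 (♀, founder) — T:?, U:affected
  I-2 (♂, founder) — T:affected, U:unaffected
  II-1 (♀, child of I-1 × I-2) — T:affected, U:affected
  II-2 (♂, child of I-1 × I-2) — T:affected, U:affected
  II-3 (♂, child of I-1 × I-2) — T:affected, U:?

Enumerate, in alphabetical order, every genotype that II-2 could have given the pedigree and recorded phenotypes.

T/I-1 ? ·: tt|Tt|TT
T/I-2 aff ·: Tt|TT
T/II-1 aff I-1×I-2: Tt|TT
T/II-2 aff I-1×I-2: Tt|TT
T/II-3 aff I-1×I-2: Tt|TT
⇒ T over [I-1,I-2,II-1,II-2,II-3]: 27 consistent
U/I-1 aff ·: Uu|UU
U/I-2 un ·: uu
U/II-1 aff I-1×I-2: Uu
U/II-2 aff I-1×I-2: Uu
U/II-3 ? I-1×I-2: uu|Uu
⇒ U over [I-1,I-2,II-1,II-2,II-3]: 3 consistent

II-2 ∈ {TT Uu, Tt Uu}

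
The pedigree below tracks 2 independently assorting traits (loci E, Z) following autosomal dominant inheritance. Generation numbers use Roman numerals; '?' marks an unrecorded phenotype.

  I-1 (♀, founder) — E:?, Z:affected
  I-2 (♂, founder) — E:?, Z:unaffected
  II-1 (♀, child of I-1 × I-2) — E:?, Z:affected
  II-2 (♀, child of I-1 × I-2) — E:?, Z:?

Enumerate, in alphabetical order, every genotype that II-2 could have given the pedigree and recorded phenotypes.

E/I-1 ? ·: ee|Ee|EE
E/I-2 ? ·: ee|Ee|EE
E/II-1 ? I-1×I-2: ee|Ee|EE
E/II-2 ? I-1×I-2: ee|Ee|EE
⇒ E over [I-1,I-2,II-1,II-2]: 29 consistent
Z/I-1 aff ·: Zz|ZZ
Z/I-2 un ·: zz
Z/II-1 aff I-1×I-2: Zz
Z/II-2 ? I-1×I-2: zz|Zz
⇒ Z over [I-1,I-2,II-1,II-2]: 3 consistent

II-2 ∈ {EE Zz, EE zz, Ee Zz, Ee zz, ee Zz, ee zz}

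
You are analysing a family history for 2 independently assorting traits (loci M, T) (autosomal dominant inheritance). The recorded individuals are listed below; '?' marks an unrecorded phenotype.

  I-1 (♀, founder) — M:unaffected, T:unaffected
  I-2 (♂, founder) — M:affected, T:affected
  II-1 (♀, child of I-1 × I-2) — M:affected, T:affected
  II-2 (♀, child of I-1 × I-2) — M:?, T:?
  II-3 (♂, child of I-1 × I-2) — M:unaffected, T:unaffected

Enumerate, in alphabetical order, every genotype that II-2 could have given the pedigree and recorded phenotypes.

M/I-1 un ·: mm
M/I-2 aff ·: Mm
M/II-1 aff I-1×I-2: Mm
M/II-2 ? I-1×I-2: mm|Mm
M/II-3 un I-1×I-2: mm
⇒ M over [I-1,I-2,II-1,II-2,II-3]: 2 consistent
T/I-1 un ·: tt
T/I-2 aff ·: Tt
T/II-1 aff I-1×I-2: Tt
T/II-2 ? I-1×I-2: tt|Tt
T/II-3 un I-1×I-2: tt
⇒ T over [I-1,I-2,II-1,II-2,II-3]: 2 consistent

II-2 ∈ {Mm Tt, Mm tt, mm Tt, mm tt}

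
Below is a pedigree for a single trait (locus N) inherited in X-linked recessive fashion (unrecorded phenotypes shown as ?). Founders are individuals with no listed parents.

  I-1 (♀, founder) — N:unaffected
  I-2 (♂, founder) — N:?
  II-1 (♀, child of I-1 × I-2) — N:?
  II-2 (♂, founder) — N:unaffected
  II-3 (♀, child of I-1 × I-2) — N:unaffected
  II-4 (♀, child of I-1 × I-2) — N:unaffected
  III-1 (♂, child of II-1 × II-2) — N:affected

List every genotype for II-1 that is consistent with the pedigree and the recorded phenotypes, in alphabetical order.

II-1 ∈ {X^NX^n, X^nX^n}

N/I-1 un ·: X^NX^N|X^NX^n
N/I-2 ? ·: X^NY|X^nY
N/II-1 ? I-1×I-2: X^NX^n|X^nX^n
N/II-2 un ·: X^NY
N/II-3 un I-1×I-2: X^NX^N|X^NX^n
N/II-4 un I-1×I-2: X^NX^N|X^NX^n
N/III-1 aff II-1×II-2: X^nY
⇒ N over [I-1,I-2,II-1,II-2,II-3,II-4,III-1]: 7 consistent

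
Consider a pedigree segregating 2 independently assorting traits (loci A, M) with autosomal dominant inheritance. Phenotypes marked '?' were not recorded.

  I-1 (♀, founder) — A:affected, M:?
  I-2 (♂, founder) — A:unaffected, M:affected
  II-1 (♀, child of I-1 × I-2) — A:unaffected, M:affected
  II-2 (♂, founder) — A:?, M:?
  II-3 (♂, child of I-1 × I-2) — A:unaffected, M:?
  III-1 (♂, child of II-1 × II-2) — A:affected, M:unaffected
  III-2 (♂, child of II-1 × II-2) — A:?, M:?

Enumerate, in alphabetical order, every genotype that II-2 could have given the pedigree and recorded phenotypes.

A/I-1 aff ·: Aa
A/I-2 un ·: aa
A/II-1 un I-1×I-2: aa
A/II-2 ? ·: Aa|AA
A/II-3 un I-1×I-2: aa
A/III-1 aff II-1×II-2: Aa
A/III-2 ? II-1×II-2: aa|Aa
⇒ A over [I-1,I-2,II-1,II-2,II-3,III-1,III-2]: 3 consistent
M/I-1 ? ·: mm|Mm|MM
M/I-2 aff ·: Mm|MM
M/II-1 aff I-1×I-2: Mm
M/II-2 ? ·: mm|Mm
M/II-3 ? I-1×I-2: mm|Mm|MM
M/III-1 un II-1×II-2: mm
M/III-2 ? II-1×II-2: mm|Mm|MM
⇒ M over [I-1,I-2,II-1,II-2,II-3,III-1,III-2]: 50 consistent

II-2 ∈ {AA Mm, AA mm, Aa Mm, Aa mm}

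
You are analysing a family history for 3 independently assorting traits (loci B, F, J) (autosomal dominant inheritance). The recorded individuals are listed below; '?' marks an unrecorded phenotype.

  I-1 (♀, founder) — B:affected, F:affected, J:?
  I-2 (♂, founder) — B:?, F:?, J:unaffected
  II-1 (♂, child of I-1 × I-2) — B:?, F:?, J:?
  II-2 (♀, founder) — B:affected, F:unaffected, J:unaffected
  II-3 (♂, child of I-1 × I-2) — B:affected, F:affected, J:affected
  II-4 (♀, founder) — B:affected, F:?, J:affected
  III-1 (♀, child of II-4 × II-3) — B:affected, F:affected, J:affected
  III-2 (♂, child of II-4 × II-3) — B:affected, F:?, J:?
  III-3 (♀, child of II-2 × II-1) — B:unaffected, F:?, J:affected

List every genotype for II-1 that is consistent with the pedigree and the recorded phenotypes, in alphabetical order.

II-1 ∈ {Bb FF Jj, Bb Ff Jj, Bb ff Jj, bb FF Jj, bb Ff Jj, bb ff Jj}

B/I-1 aff ·: Bb|BB
B/I-2 ? ·: bb|Bb|BB
B/II-1 ? I-1×I-2: bb|Bb
B/II-2 aff ·: Bb
B/II-3 aff I-1×I-2: Bb|BB
B/II-4 aff ·: Bb|BB
B/III-1 aff II-4×II-3: Bb|BB
B/III-2 aff II-4×II-3: Bb|BB
B/III-3 un II-2×II-1: bb
⇒ B over [I-1,I-2,II-1,II-2,II-3,II-4,III-1,III-2,III-3]: 76 consistent
F/I-1 aff ·: Ff|FF
F/I-2 ? ·: ff|Ff|FF
F/II-1 ? I-1×I-2: ff|Ff|FF
F/II-2 un ·: ff
F/II-3 aff I-1×I-2: Ff|FF
F/II-4 ? ·: ff|Ff|FF
F/III-1 aff II-4×II-3: Ff|FF
F/III-2 ? II-4×II-3: ff|Ff|FF
F/III-3 ? II-2×II-1: ff|Ff
⇒ F over [I-1,I-2,II-1,II-2,II-3,II-4,III-1,III-2,III-3]: 246 consistent
J/I-1 ? ·: Jj|JJ
J/I-2 un ·: jj
J/II-1 ? I-1×I-2: Jj
J/II-2 un ·: jj
J/II-3 aff I-1×I-2: Jj
J/II-4 aff ·: Jj|JJ
J/III-1 aff II-4×II-3: Jj|JJ
J/III-2 ? II-4×II-3: jj|Jj|JJ
J/III-3 aff II-2×II-1: Jj
⇒ J over [I-1,I-2,II-1,II-2,II-3,II-4,III-1,III-2,III-3]: 20 consistent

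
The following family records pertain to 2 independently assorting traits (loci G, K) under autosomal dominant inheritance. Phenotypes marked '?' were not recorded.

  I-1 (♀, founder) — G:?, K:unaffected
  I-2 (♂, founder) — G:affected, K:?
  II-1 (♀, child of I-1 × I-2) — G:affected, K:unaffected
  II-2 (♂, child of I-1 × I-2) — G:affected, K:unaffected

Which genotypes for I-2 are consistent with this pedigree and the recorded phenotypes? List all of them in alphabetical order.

I-2 ∈ {GG Kk, GG kk, Gg Kk, Gg kk}

G/I-1 ? ·: gg|Gg|GG
G/I-2 aff ·: Gg|GG
G/II-1 aff I-1×I-2: Gg|GG
G/II-2 aff I-1×I-2: Gg|GG
⇒ G over [I-1,I-2,II-1,II-2]: 15 consistent
K/I-1 un ·: kk
K/I-2 ? ·: kk|Kk
K/II-1 un I-1×I-2: kk
K/II-2 un I-1×I-2: kk
⇒ K over [I-1,I-2,II-1,II-2]: 2 consistent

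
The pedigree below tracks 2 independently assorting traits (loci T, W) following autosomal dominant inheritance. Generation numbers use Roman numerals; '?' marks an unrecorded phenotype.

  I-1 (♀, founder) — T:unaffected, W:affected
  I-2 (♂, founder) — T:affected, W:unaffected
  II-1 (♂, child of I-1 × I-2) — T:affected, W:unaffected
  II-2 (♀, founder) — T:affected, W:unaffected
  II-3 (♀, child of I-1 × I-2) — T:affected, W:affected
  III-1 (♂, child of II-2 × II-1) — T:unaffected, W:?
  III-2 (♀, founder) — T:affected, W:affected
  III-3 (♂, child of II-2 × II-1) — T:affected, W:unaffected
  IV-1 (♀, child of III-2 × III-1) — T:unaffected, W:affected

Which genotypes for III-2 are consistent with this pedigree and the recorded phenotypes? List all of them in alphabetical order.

T/I-1 un ·: tt
T/I-2 aff ·: Tt|TT
T/II-1 aff I-1×I-2: Tt
T/II-2 aff ·: Tt
T/II-3 aff I-1×I-2: Tt
T/III-1 un II-2×II-1: tt
T/III-2 aff ·: Tt
T/III-3 aff II-2×II-1: Tt|TT
T/IV-1 un III-2×III-1: tt
⇒ T over [I-1,I-2,II-1,II-2,II-3,III-1,III-2,III-3,IV-1]: 4 consistent
W/I-1 aff ·: Ww
W/I-2 un ·: ww
W/II-1 un I-1×I-2: ww
W/II-2 un ·: ww
W/II-3 aff I-1×I-2: Ww
W/III-1 ? II-2×II-1: ww
W/III-2 aff ·: Ww|WW
W/III-3 un II-2×II-1: ww
W/IV-1 aff III-2×III-1: Ww
⇒ W over [I-1,I-2,II-1,II-2,II-3,III-1,III-2,III-3,IV-1]: 2 consistent

III-2 ∈ {Tt WW, Tt Ww}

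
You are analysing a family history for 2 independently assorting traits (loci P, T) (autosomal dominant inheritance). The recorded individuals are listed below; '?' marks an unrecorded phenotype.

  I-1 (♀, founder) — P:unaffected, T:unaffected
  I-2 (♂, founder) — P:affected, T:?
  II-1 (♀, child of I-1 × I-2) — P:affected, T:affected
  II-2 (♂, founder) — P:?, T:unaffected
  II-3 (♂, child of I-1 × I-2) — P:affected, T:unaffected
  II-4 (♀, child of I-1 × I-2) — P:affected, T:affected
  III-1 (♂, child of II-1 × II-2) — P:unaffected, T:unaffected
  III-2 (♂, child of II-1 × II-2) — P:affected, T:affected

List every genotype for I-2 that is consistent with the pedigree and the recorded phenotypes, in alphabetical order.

I-2 ∈ {PP Tt, Pp Tt}

P/I-1 un ·: pp
P/I-2 aff ·: Pp|PP
P/II-1 aff I-1×I-2: Pp
P/II-2 ? ·: pp|Pp
P/II-3 aff I-1×I-2: Pp
P/II-4 aff I-1×I-2: Pp
P/III-1 un II-1×II-2: pp
P/III-2 aff II-1×II-2: Pp|PP
⇒ P over [I-1,I-2,II-1,II-2,II-3,II-4,III-1,III-2]: 6 consistent
T/I-1 un ·: tt
T/I-2 ? ·: Tt
T/II-1 aff I-1×I-2: Tt
T/II-2 un ·: tt
T/II-3 un I-1×I-2: tt
T/II-4 aff I-1×I-2: Tt
T/III-1 un II-1×II-2: tt
T/III-2 aff II-1×II-2: Tt
⇒ T over [I-1,I-2,II-1,II-2,II-3,II-4,III-1,III-2]: 1 consistent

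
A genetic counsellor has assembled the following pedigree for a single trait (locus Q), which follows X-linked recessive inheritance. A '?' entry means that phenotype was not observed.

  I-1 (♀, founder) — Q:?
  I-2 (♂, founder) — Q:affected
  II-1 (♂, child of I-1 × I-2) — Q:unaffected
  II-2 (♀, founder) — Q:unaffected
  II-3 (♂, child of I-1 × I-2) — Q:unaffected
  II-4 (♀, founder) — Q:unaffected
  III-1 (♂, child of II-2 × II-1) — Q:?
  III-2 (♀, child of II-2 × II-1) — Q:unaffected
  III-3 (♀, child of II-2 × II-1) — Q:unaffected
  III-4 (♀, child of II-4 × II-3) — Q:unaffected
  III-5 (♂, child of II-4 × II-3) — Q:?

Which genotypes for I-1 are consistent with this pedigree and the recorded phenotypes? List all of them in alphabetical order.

I-1 ∈ {X^QX^Q, X^QX^q}

Q/I-1 ? ·: X^QX^Q|X^QX^q
Q/I-2 aff ·: X^qY
Q/II-1 un I-1×I-2: X^QY
Q/II-2 un ·: X^QX^Q|X^QX^q
Q/II-3 un I-1×I-2: X^QY
Q/II-4 un ·: X^QX^Q|X^QX^q
Q/III-1 ? II-2×II-1: X^QY|X^qY
Q/III-2 un II-2×II-1: X^QX^Q|X^QX^q
Q/III-3 un II-2×II-1: X^QX^Q|X^QX^q
Q/III-4 un II-4×II-3: X^QX^Q|X^QX^q
Q/III-5 ? II-4×II-3: X^QY|X^qY
⇒ Q over [I-1,I-2,II-1,II-2,II-3,II-4,III-1,III-2,III-3,III-4,III-5]: 90 consistent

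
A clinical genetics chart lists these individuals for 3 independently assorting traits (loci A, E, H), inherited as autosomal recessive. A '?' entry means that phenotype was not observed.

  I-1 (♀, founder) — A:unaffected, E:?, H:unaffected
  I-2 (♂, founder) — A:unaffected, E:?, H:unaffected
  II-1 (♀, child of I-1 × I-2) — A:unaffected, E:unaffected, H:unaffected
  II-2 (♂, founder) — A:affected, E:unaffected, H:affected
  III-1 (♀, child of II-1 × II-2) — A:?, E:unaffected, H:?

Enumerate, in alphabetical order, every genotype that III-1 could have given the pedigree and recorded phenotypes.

III-1 ∈ {Aa EE Hh, Aa EE hh, Aa Ee Hh, Aa Ee hh, aa EE Hh, aa EE hh, aa Ee Hh, aa Ee hh}

A/I-1 un ·: AA|Aa
A/I-2 un ·: AA|Aa
A/II-1 un I-1×I-2: AA|Aa
A/II-2 aff ·: aa
A/III-1 ? II-1×II-2: Aa|aa
⇒ A over [I-1,I-2,II-1,II-2,III-1]: 10 consistent
E/I-1 ? ·: EE|Ee|ee
E/I-2 ? ·: EE|Ee|ee
E/II-1 un I-1×I-2: EE|Ee
E/II-2 un ·: EE|Ee
E/III-1 un II-1×II-2: EE|Ee
⇒ E over [I-1,I-2,II-1,II-2,III-1]: 40 consistent
H/I-1 un ·: HH|Hh
H/I-2 un ·: HH|Hh
H/II-1 un I-1×I-2: HH|Hh
H/II-2 aff ·: hh
H/III-1 ? II-1×II-2: Hh|hh
⇒ H over [I-1,I-2,II-1,II-2,III-1]: 10 consistent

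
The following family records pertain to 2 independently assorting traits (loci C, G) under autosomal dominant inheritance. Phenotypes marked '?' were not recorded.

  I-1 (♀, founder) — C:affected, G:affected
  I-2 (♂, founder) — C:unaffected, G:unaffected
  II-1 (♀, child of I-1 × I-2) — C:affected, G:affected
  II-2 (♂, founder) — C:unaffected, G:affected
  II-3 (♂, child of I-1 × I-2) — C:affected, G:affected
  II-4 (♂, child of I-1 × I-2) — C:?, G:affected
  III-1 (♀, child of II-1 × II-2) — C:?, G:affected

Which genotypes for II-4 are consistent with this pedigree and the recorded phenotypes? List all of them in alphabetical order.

C/I-1 aff ·: Cc|CC
C/I-2 un ·: cc
C/II-1 aff I-1×I-2: Cc
C/II-2 un ·: cc
C/II-3 aff I-1×I-2: Cc
C/II-4 ? I-1×I-2: cc|Cc
C/III-1 ? II-1×II-2: cc|Cc
⇒ C over [I-1,I-2,II-1,II-2,II-3,II-4,III-1]: 6 consistent
G/I-1 aff ·: Gg|GG
G/I-2 un ·: gg
G/II-1 aff I-1×I-2: Gg
G/II-2 aff ·: Gg|GG
G/II-3 aff I-1×I-2: Gg
G/II-4 aff I-1×I-2: Gg
G/III-1 aff II-1×II-2: Gg|GG
⇒ G over [I-1,I-2,II-1,II-2,II-3,II-4,III-1]: 8 consistent

II-4 ∈ {Cc Gg, cc Gg}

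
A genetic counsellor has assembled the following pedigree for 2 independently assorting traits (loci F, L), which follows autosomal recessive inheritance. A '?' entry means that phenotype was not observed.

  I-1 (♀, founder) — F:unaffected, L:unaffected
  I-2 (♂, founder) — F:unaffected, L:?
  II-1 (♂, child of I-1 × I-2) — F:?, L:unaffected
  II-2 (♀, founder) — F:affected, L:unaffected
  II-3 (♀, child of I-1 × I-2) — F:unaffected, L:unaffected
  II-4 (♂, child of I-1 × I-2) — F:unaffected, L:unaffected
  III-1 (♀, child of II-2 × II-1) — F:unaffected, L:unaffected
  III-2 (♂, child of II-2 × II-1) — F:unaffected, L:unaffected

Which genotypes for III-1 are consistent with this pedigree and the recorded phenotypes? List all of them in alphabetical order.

III-1 ∈ {Ff LL, Ff Ll}

F/I-1 un ·: FF|Ff
F/I-2 un ·: FF|Ff
F/II-1 ? I-1×I-2: FF|Ff
F/II-2 aff ·: ff
F/II-3 un I-1×I-2: FF|Ff
F/II-4 un I-1×I-2: FF|Ff
F/III-1 un II-2×II-1: Ff
F/III-2 un II-2×II-1: Ff
⇒ F over [I-1,I-2,II-1,II-2,II-3,II-4,III-1,III-2]: 25 consistent
L/I-1 un ·: LL|Ll
L/I-2 ? ·: LL|Ll|ll
L/II-1 un I-1×I-2: LL|Ll
L/II-2 un ·: LL|Ll
L/II-3 un I-1×I-2: LL|Ll
L/II-4 un I-1×I-2: LL|Ll
L/III-1 un II-2×II-1: LL|Ll
L/III-2 un II-2×II-1: LL|Ll
⇒ L over [I-1,I-2,II-1,II-2,II-3,II-4,III-1,III-2]: 177 consistent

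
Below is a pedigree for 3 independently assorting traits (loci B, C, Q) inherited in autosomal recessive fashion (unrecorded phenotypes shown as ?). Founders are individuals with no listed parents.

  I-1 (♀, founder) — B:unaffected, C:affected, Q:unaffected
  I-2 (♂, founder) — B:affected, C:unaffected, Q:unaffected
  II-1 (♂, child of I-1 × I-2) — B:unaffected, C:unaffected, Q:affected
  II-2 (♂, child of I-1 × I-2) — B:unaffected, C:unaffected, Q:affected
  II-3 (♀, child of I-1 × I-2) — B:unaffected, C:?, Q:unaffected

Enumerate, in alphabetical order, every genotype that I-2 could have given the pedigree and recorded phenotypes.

B/I-1 un ·: BB|Bb
B/I-2 aff ·: bb
B/II-1 un I-1×I-2: Bb
B/II-2 un I-1×I-2: Bb
B/II-3 un I-1×I-2: Bb
⇒ B over [I-1,I-2,II-1,II-2,II-3]: 2 consistent
C/I-1 aff ·: cc
C/I-2 un ·: CC|Cc
C/II-1 un I-1×I-2: Cc
C/II-2 un I-1×I-2: Cc
C/II-3 ? I-1×I-2: Cc|cc
⇒ C over [I-1,I-2,II-1,II-2,II-3]: 3 consistent
Q/I-1 un ·: Qq
Q/I-2 un ·: Qq
Q/II-1 aff I-1×I-2: qq
Q/II-2 aff I-1×I-2: qq
Q/II-3 un I-1×I-2: QQ|Qq
⇒ Q over [I-1,I-2,II-1,II-2,II-3]: 2 consistent

I-2 ∈ {bb CC Qq, bb Cc Qq}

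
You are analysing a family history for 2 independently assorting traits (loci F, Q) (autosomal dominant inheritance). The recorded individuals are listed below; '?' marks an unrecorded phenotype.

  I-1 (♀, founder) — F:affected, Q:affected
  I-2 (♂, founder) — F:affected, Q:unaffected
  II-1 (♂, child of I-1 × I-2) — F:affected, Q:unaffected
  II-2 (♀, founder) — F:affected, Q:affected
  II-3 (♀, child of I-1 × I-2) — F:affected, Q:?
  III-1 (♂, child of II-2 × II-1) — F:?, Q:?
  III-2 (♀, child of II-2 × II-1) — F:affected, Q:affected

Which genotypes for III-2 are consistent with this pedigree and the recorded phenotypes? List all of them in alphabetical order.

III-2 ∈ {FF Qq, Ff Qq}

F/I-1 aff ·: Ff|FF
F/I-2 aff ·: Ff|FF
F/II-1 aff I-1×I-2: Ff|FF
F/II-2 aff ·: Ff|FF
F/II-3 aff I-1×I-2: Ff|FF
F/III-1 ? II-2×II-1: ff|Ff|FF
F/III-2 aff II-2×II-1: Ff|FF
⇒ F over [I-1,I-2,II-1,II-2,II-3,III-1,III-2]: 95 consistent
Q/I-1 aff ·: Qq
Q/I-2 un ·: qq
Q/II-1 un I-1×I-2: qq
Q/II-2 aff ·: Qq|QQ
Q/II-3 ? I-1×I-2: qq|Qq
Q/III-1 ? II-2×II-1: qq|Qq
Q/III-2 aff II-2×II-1: Qq
⇒ Q over [I-1,I-2,II-1,II-2,II-3,III-1,III-2]: 6 consistent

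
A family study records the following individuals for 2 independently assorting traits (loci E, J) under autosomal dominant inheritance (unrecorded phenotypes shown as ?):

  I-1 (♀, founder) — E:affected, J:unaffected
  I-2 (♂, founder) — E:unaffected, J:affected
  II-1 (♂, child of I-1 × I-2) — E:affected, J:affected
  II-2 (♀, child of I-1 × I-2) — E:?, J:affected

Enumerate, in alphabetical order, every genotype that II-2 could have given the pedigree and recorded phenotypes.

II-2 ∈ {Ee Jj, ee Jj}

E/I-1 aff ·: Ee|EE
E/I-2 un ·: ee
E/II-1 aff I-1×I-2: Ee
E/II-2 ? I-1×I-2: ee|Ee
⇒ E over [I-1,I-2,II-1,II-2]: 3 consistent
J/I-1 un ·: jj
J/I-2 aff ·: Jj|JJ
J/II-1 aff I-1×I-2: Jj
J/II-2 aff I-1×I-2: Jj
⇒ J over [I-1,I-2,II-1,II-2]: 2 consistent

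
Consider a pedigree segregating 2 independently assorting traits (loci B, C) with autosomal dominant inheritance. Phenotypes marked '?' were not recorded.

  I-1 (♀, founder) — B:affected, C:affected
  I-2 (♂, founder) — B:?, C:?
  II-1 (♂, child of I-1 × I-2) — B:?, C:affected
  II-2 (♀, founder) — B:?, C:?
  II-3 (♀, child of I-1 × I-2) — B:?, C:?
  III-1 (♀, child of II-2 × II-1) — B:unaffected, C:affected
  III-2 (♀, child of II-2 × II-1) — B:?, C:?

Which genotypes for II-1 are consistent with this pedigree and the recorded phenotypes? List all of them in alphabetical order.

B/I-1 aff ·: Bb|BB
B/I-2 ? ·: bb|Bb|BB
B/II-1 ? I-1×I-2: bb|Bb
B/II-2 ? ·: bb|Bb
B/II-3 ? I-1×I-2: bb|Bb|BB
B/III-1 un II-2×II-1: bb
B/III-2 ? II-2×II-1: bb|Bb|BB
⇒ B over [I-1,I-2,II-1,II-2,II-3,III-1,III-2]: 65 consistent
C/I-1 aff ·: Cc|CC
C/I-2 ? ·: cc|Cc|CC
C/II-1 aff I-1×I-2: Cc|CC
C/II-2 ? ·: cc|Cc|CC
C/II-3 ? I-1×I-2: cc|Cc|CC
C/III-1 aff II-2×II-1: Cc|CC
C/III-2 ? II-2×II-1: cc|Cc|CC
⇒ C over [I-1,I-2,II-1,II-2,II-3,III-1,III-2]: 168 consistent

II-1 ∈ {Bb CC, Bb Cc, bb CC, bb Cc}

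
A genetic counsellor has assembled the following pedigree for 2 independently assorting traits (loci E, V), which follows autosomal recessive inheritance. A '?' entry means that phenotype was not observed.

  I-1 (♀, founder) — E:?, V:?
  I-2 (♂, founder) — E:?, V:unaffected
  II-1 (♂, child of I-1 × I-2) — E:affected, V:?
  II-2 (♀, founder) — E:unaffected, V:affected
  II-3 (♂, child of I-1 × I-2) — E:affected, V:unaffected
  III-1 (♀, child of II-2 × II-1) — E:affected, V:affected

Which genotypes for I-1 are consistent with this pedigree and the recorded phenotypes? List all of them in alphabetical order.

E/I-1 ? ·: Ee|ee
E/I-2 ? ·: Ee|ee
E/II-1 aff I-1×I-2: ee
E/II-2 un ·: Ee
E/II-3 aff I-1×I-2: ee
E/III-1 aff II-2×II-1: ee
⇒ E over [I-1,I-2,II-1,II-2,II-3,III-1]: 4 consistent
V/I-1 ? ·: VV|Vv|vv
V/I-2 un ·: VV|Vv
V/II-1 ? I-1×I-2: Vv|vv
V/II-2 aff ·: vv
V/II-3 un I-1×I-2: VV|Vv
V/III-1 aff II-2×II-1: vv
⇒ V over [I-1,I-2,II-1,II-2,II-3,III-1]: 11 consistent

I-1 ∈ {Ee VV, Ee Vv, Ee vv, ee VV, ee Vv, ee vv}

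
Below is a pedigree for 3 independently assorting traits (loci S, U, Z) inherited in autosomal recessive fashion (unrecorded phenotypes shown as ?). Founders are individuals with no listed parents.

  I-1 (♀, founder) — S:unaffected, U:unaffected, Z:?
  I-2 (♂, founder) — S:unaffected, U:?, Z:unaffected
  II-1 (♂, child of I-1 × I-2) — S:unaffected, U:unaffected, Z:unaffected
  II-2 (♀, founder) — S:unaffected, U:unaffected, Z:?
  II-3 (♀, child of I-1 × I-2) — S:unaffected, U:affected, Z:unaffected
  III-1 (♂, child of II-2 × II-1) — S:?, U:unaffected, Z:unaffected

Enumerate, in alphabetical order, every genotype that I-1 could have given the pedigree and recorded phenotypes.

S/I-1 un ·: SS|Ss
S/I-2 un ·: SS|Ss
S/II-1 un I-1×I-2: SS|Ss
S/II-2 un ·: SS|Ss
S/II-3 un I-1×I-2: SS|Ss
S/III-1 ? II-2×II-1: SS|Ss|ss
⇒ S over [I-1,I-2,II-1,II-2,II-3,III-1]: 51 consistent
U/I-1 un ·: Uu
U/I-2 ? ·: Uu|uu
U/II-1 un I-1×I-2: UU|Uu
U/II-2 un ·: UU|Uu
U/II-3 aff I-1×I-2: uu
U/III-1 un II-2×II-1: UU|Uu
⇒ U over [I-1,I-2,II-1,II-2,II-3,III-1]: 11 consistent
Z/I-1 ? ·: ZZ|Zz|zz
Z/I-2 un ·: ZZ|Zz
Z/II-1 un I-1×I-2: ZZ|Zz
Z/II-2 ? ·: ZZ|Zz|zz
Z/II-3 un I-1×I-2: ZZ|Zz
Z/III-1 un II-2×II-1: ZZ|Zz
⇒ Z over [I-1,I-2,II-1,II-2,II-3,III-1]: 68 consistent

I-1 ∈ {SS Uu ZZ, SS Uu Zz, SS Uu zz, Ss Uu ZZ, Ss Uu Zz, Ss Uu zz}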